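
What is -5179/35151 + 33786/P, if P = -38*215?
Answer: -614962058/143591835 ≈ -4.2827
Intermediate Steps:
P = -8170
-5179/35151 + 33786/P = -5179/35151 + 33786/(-8170) = -5179*1/35151 + 33786*(-1/8170) = -5179/35151 - 16893/4085 = -614962058/143591835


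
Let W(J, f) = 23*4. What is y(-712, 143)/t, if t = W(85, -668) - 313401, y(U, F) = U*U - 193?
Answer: -506751/313309 ≈ -1.6174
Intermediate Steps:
W(J, f) = 92
y(U, F) = -193 + U² (y(U, F) = U² - 193 = -193 + U²)
t = -313309 (t = 92 - 313401 = -313309)
y(-712, 143)/t = (-193 + (-712)²)/(-313309) = (-193 + 506944)*(-1/313309) = 506751*(-1/313309) = -506751/313309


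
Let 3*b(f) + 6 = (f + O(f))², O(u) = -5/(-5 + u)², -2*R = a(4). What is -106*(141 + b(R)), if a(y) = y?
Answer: -107253556/7203 ≈ -14890.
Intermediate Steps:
R = -2 (R = -½*4 = -2)
O(u) = -5/(-5 + u)²
b(f) = -2 + (f - 5/(-5 + f)²)²/3
-106*(141 + b(R)) = -106*(141 + (-2 + (-5 - 2*(-5 - 2)²)²/(3*(-5 - 2)⁴))) = -106*(141 + (-2 + (⅓)*(-5 - 2*(-7)²)²/(-7)⁴)) = -106*(141 + (-2 + (⅓)*(1/2401)*(-5 - 2*49)²)) = -106*(141 + (-2 + (⅓)*(1/2401)*(-5 - 98)²)) = -106*(141 + (-2 + (⅓)*(1/2401)*(-103)²)) = -106*(141 + (-2 + (⅓)*(1/2401)*10609)) = -106*(141 + (-2 + 10609/7203)) = -106*(141 - 3797/7203) = -106*1011826/7203 = -107253556/7203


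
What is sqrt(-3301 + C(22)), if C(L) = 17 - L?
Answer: I*sqrt(3306) ≈ 57.498*I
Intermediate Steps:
sqrt(-3301 + C(22)) = sqrt(-3301 + (17 - 1*22)) = sqrt(-3301 + (17 - 22)) = sqrt(-3301 - 5) = sqrt(-3306) = I*sqrt(3306)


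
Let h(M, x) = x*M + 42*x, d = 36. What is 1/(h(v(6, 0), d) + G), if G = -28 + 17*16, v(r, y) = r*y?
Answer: 1/1756 ≈ 0.00056948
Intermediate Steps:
h(M, x) = 42*x + M*x (h(M, x) = M*x + 42*x = 42*x + M*x)
G = 244 (G = -28 + 272 = 244)
1/(h(v(6, 0), d) + G) = 1/(36*(42 + 6*0) + 244) = 1/(36*(42 + 0) + 244) = 1/(36*42 + 244) = 1/(1512 + 244) = 1/1756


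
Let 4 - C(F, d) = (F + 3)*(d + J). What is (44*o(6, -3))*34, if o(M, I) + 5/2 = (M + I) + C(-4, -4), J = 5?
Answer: 8228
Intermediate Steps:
C(F, d) = 4 - (3 + F)*(5 + d) (C(F, d) = 4 - (F + 3)*(d + 5) = 4 - (3 + F)*(5 + d))
o(M, I) = 5/2 + I + M (o(M, I) = -5/2 + ((M + I) + (-11 - 5*(-4) - 3*(-4) - 1*(-4)*(-4))) = -5/2 + ((I + M) + (-11 + 20 + 12 - 16)) = -5/2 + ((I + M) + 5) = -5/2 + (5 + I + M) = 5/2 + I + M)
(44*o(6, -3))*34 = (44*(5/2 - 3 + 6))*34 = (44*(11/2))*34 = 242*34 = 8228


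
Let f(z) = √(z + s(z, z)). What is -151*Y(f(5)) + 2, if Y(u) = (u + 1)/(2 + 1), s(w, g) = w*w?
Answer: -145/3 - 151*√30/3 ≈ -324.02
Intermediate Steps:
s(w, g) = w²
f(z) = √(z + z²)
Y(u) = ⅓ + u/3 (Y(u) = (1 + u)/3 = (1 + u)*(⅓) = ⅓ + u/3)
-151*Y(f(5)) + 2 = -151*(⅓ + √(5*(1 + 5))/3) + 2 = -151*(⅓ + √(5*6)/3) + 2 = -151*(⅓ + √30/3) + 2 = (-151/3 - 151*√30/3) + 2 = -145/3 - 151*√30/3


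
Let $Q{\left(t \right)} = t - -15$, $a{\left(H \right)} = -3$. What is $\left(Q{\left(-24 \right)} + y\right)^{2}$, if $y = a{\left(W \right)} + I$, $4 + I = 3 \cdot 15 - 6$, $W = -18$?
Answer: $529$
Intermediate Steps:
$I = 35$ ($I = -4 + \left(3 \cdot 15 - 6\right) = -4 + \left(45 - 6\right) = -4 + 39 = 35$)
$Q{\left(t \right)} = 15 + t$ ($Q{\left(t \right)} = t + 15 = 15 + t$)
$y = 32$ ($y = -3 + 35 = 32$)
$\left(Q{\left(-24 \right)} + y\right)^{2} = \left(\left(15 - 24\right) + 32\right)^{2} = \left(-9 + 32\right)^{2} = 23^{2} = 529$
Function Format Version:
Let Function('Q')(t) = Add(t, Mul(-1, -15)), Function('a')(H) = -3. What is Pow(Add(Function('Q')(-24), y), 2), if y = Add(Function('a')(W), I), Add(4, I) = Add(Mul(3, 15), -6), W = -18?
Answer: 529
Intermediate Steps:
I = 35 (I = Add(-4, Add(Mul(3, 15), -6)) = Add(-4, Add(45, -6)) = Add(-4, 39) = 35)
Function('Q')(t) = Add(15, t) (Function('Q')(t) = Add(t, 15) = Add(15, t))
y = 32 (y = Add(-3, 35) = 32)
Pow(Add(Function('Q')(-24), y), 2) = Pow(Add(Add(15, -24), 32), 2) = Pow(Add(-9, 32), 2) = Pow(23, 2) = 529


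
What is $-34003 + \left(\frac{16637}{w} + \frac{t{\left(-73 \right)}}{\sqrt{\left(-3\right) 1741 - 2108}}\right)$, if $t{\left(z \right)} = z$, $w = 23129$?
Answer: $- \frac{786438750}{23129} + \frac{73 i \sqrt{7331}}{7331} \approx -34002.0 + 0.85259 i$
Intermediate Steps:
$-34003 + \left(\frac{16637}{w} + \frac{t{\left(-73 \right)}}{\sqrt{\left(-3\right) 1741 - 2108}}\right) = -34003 + \left(\frac{16637}{23129} - \frac{73}{\sqrt{\left(-3\right) 1741 - 2108}}\right) = -34003 + \left(16637 \cdot \frac{1}{23129} - \frac{73}{\sqrt{-5223 - 2108}}\right) = -34003 + \left(\frac{16637}{23129} - \frac{73}{\sqrt{-7331}}\right) = -34003 + \left(\frac{16637}{23129} - \frac{73}{i \sqrt{7331}}\right) = -34003 + \left(\frac{16637}{23129} - 73 \left(- \frac{i \sqrt{7331}}{7331}\right)\right) = -34003 + \left(\frac{16637}{23129} + \frac{73 i \sqrt{7331}}{7331}\right) = - \frac{786438750}{23129} + \frac{73 i \sqrt{7331}}{7331}$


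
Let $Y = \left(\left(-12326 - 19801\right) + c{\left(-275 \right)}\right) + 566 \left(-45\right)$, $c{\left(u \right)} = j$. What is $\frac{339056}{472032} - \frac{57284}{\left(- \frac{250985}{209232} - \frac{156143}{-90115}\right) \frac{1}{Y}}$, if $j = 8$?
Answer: $\frac{1835056859802772427758451}{296571772777302} \approx 6.1876 \cdot 10^{9}$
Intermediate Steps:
$c{\left(u \right)} = 8$
$Y = -57589$ ($Y = \left(\left(-12326 - 19801\right) + 8\right) + 566 \left(-45\right) = \left(\left(-12326 - 19801\right) + 8\right) - 25470 = \left(-32127 + 8\right) - 25470 = -32119 - 25470 = -57589$)
$\frac{339056}{472032} - \frac{57284}{\left(- \frac{250985}{209232} - \frac{156143}{-90115}\right) \frac{1}{Y}} = \frac{339056}{472032} - \frac{57284}{\left(- \frac{250985}{209232} - \frac{156143}{-90115}\right) \frac{1}{-57589}} = 339056 \cdot \frac{1}{472032} - \frac{57284}{\left(\left(-250985\right) \frac{1}{209232} - - \frac{156143}{90115}\right) \left(- \frac{1}{57589}\right)} = \frac{21191}{29502} - \frac{57284}{\left(- \frac{250985}{209232} + \frac{156143}{90115}\right) \left(- \frac{1}{57589}\right)} = \frac{21191}{29502} - \frac{57284}{\frac{10052598901}{18854941680} \left(- \frac{1}{57589}\right)} = \frac{21191}{29502} - \frac{57284}{- \frac{10052598901}{1085837236409520}} = \frac{21191}{29502} - - \frac{62201100250482943680}{10052598901} = \frac{21191}{29502} + \frac{62201100250482943680}{10052598901} = \frac{1835056859802772427758451}{296571772777302}$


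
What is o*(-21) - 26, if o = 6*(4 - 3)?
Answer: -152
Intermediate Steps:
o = 6 (o = 6*1 = 6)
o*(-21) - 26 = 6*(-21) - 26 = -126 - 26 = -152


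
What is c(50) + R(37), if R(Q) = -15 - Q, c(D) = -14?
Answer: -66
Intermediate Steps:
c(50) + R(37) = -14 + (-15 - 1*37) = -14 + (-15 - 37) = -14 - 52 = -66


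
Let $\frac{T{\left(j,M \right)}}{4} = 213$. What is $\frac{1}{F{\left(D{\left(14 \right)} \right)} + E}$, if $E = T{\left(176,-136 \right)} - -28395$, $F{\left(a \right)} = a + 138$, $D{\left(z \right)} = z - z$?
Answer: $\frac{1}{29385} \approx 3.4031 \cdot 10^{-5}$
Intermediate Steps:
$T{\left(j,M \right)} = 852$ ($T{\left(j,M \right)} = 4 \cdot 213 = 852$)
$D{\left(z \right)} = 0$
$F{\left(a \right)} = 138 + a$
$E = 29247$ ($E = 852 - -28395 = 852 + 28395 = 29247$)
$\frac{1}{F{\left(D{\left(14 \right)} \right)} + E} = \frac{1}{\left(138 + 0\right) + 29247} = \frac{1}{138 + 29247} = \frac{1}{29385}$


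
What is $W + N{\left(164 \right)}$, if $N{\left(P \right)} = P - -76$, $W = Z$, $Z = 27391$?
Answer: $27631$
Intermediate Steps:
$W = 27391$
$N{\left(P \right)} = 76 + P$ ($N{\left(P \right)} = P + 76 = 76 + P$)
$W + N{\left(164 \right)} = 27391 + \left(76 + 164\right) = 27391 + 240 = 27631$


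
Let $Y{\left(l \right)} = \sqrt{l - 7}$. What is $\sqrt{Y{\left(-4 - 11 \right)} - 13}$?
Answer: $\sqrt{-13 + i \sqrt{22}} \approx 0.64042 + 3.662 i$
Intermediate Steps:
$Y{\left(l \right)} = \sqrt{-7 + l}$
$\sqrt{Y{\left(-4 - 11 \right)} - 13} = \sqrt{\sqrt{-7 - 15} - 13} = \sqrt{\sqrt{-22} - 13} = \sqrt{i \sqrt{22} - 13} = \sqrt{-13 + i \sqrt{22}}$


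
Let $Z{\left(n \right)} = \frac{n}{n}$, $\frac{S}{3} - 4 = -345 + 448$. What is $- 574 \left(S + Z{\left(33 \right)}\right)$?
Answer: $-184828$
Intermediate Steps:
$S = 321$ ($S = 12 + 3 \left(-345 + 448\right) = 12 + 3 \cdot 103 = 12 + 309 = 321$)
$Z{\left(n \right)} = 1$
$- 574 \left(S + Z{\left(33 \right)}\right) = - 574 \left(321 + 1\right) = \left(-574\right) 322 = -184828$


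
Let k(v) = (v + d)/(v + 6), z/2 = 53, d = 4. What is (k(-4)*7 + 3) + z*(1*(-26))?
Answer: -2753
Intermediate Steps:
z = 106 (z = 2*53 = 106)
k(v) = (4 + v)/(6 + v) (k(v) = (v + 4)/(v + 6) = (4 + v)/(6 + v))
(k(-4)*7 + 3) + z*(1*(-26)) = (((4 - 4)/(6 - 4))*7 + 3) + 106*(1*(-26)) = ((0/2)*7 + 3) + 106*(-26) = (((1/2)*0)*7 + 3) - 2756 = (0*7 + 3) - 2756 = (0 + 3) - 2756 = 3 - 2756 = -2753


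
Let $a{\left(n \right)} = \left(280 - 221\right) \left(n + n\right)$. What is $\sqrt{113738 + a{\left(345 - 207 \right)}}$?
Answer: $\sqrt{130022} \approx 360.59$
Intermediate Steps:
$a{\left(n \right)} = 118 n$ ($a{\left(n \right)} = 59 \cdot 2 n = 118 n$)
$\sqrt{113738 + a{\left(345 - 207 \right)}} = \sqrt{113738 + 118 \left(345 - 207\right)} = \sqrt{113738 + 118 \cdot 138} = \sqrt{113738 + 16284} = \sqrt{130022}$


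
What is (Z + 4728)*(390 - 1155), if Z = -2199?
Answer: -1934685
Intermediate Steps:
(Z + 4728)*(390 - 1155) = (-2199 + 4728)*(390 - 1155) = 2529*(-765) = -1934685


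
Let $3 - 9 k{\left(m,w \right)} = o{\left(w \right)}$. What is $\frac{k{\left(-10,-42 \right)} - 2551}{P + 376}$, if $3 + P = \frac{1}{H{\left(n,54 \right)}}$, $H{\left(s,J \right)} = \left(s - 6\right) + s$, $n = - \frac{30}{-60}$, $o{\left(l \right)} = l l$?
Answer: $- \frac{5150}{699} \approx -7.3677$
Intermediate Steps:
$o{\left(l \right)} = l^{2}$
$k{\left(m,w \right)} = \frac{1}{3} - \frac{w^{2}}{9}$
$n = \frac{1}{2}$ ($n = \left(-30\right) \left(- \frac{1}{60}\right) = \frac{1}{2} \approx 0.5$)
$H{\left(s,J \right)} = -6 + 2 s$ ($H{\left(s,J \right)} = \left(-6 + s\right) + s = -6 + 2 s$)
$P = - \frac{16}{5}$ ($P = -3 + \frac{1}{-6 + 2 \cdot \frac{1}{2}} = -3 + \frac{1}{-6 + 1} = -3 + \frac{1}{-5} = -3 - \frac{1}{5} = - \frac{16}{5} \approx -3.2$)
$\frac{k{\left(-10,-42 \right)} - 2551}{P + 376} = \frac{\left(\frac{1}{3} - \frac{\left(-42\right)^{2}}{9}\right) - 2551}{- \frac{16}{5} + 376} = \frac{\left(\frac{1}{3} - 196\right) - 2551}{\frac{1864}{5}} = \left(\left(\frac{1}{3} - 196\right) - 2551\right) \frac{5}{1864} = \left(- \frac{587}{3} - 2551\right) \frac{5}{1864} = \left(- \frac{8240}{3}\right) \frac{5}{1864} = - \frac{5150}{699}$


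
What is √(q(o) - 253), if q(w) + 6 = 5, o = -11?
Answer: I*√254 ≈ 15.937*I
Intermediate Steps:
q(w) = -1 (q(w) = -6 + 5 = -1)
√(q(o) - 253) = √(-1 - 253) = √(-254) = I*√254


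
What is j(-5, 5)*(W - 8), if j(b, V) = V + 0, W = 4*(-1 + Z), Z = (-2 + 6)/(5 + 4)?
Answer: -460/9 ≈ -51.111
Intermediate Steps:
Z = 4/9 ≈ 0.44444
W = -20/9 (W = 4*(-1 + 4/9) = 4*(-5/9) = -20/9 ≈ -2.2222)
j(b, V) = V
j(-5, 5)*(W - 8) = 5*(-20/9 - 8) = 5*(-92/9) = -460/9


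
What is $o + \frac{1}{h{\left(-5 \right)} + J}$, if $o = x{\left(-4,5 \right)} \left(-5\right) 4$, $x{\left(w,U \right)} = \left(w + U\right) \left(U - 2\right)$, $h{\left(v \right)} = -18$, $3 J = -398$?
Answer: $- \frac{27123}{452} \approx -60.007$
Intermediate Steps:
$J = - \frac{398}{3}$ ($J = \frac{1}{3} \left(-398\right) = - \frac{398}{3} \approx -132.67$)
$x{\left(w,U \right)} = \left(-2 + U\right) \left(U + w\right)$ ($x{\left(w,U \right)} = \left(U + w\right) \left(-2 + U\right) = \left(-2 + U\right) \left(U + w\right)$)
$o = -60$ ($o = \left(5^{2} - 10 - -8 + 5 \left(-4\right)\right) \left(-5\right) 4 = \left(25 - 10 + 8 - 20\right) \left(-5\right) 4 = 3 \left(-5\right) 4 = \left(-15\right) 4 = -60$)
$o + \frac{1}{h{\left(-5 \right)} + J} = -60 + \frac{1}{-18 - \frac{398}{3}} = -60 + \frac{1}{- \frac{452}{3}} = -60 - \frac{3}{452} = - \frac{27123}{452}$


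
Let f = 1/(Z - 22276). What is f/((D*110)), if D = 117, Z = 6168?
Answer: -1/207309960 ≈ -4.8237e-9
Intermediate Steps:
f = -1/16108 (f = 1/(6168 - 22276) = 1/(-16108) = -1/16108 ≈ -6.2081e-5)
f/((D*110)) = -1/(16108*(117*110)) = -1/16108/12870 = -1/16108*1/12870 = -1/207309960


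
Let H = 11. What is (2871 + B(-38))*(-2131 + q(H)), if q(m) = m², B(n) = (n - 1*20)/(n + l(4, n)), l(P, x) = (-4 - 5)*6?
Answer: -132755475/23 ≈ -5.7720e+6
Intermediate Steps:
l(P, x) = -54 (l(P, x) = -9*6 = -54)
B(n) = (-20 + n)/(-54 + n) (B(n) = (n - 1*20)/(n - 54) = (n - 20)/(-54 + n) = (-20 + n)/(-54 + n))
(2871 + B(-38))*(-2131 + q(H)) = (2871 + (-20 - 38)/(-54 - 38))*(-2131 + 11²) = (2871 - 58/(-92))*(-2131 + 121) = (2871 - 1/92*(-58))*(-2010) = (2871 + 29/46)*(-2010) = (132095/46)*(-2010) = -132755475/23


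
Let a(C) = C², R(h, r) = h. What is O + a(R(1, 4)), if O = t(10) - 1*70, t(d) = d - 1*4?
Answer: -63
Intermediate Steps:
t(d) = -4 + d (t(d) = d - 4 = -4 + d)
O = -64 (O = (-4 + 10) - 1*70 = 6 - 70 = -64)
O + a(R(1, 4)) = -64 + 1² = -64 + 1 = -63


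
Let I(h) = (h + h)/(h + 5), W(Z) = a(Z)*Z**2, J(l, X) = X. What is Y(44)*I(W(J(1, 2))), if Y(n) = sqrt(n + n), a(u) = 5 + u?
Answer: 112*sqrt(22)/33 ≈ 15.919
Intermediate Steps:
W(Z) = Z**2*(5 + Z) (W(Z) = (5 + Z)*Z**2 = Z**2*(5 + Z))
Y(n) = sqrt(2)*sqrt(n) (Y(n) = sqrt(2*n) = sqrt(2)*sqrt(n))
I(h) = 2*h/(5 + h) (I(h) = (2*h)/(5 + h) = 2*h/(5 + h))
Y(44)*I(W(J(1, 2))) = (sqrt(2)*sqrt(44))*(2*(2**2*(5 + 2))/(5 + 2**2*(5 + 2))) = (sqrt(2)*(2*sqrt(11)))*(2*(4*7)/(5 + 4*7)) = (2*sqrt(22))*(2*28/(5 + 28)) = (2*sqrt(22))*(2*28/33) = (2*sqrt(22))*(2*28*(1/33)) = (2*sqrt(22))*(56/33) = 112*sqrt(22)/33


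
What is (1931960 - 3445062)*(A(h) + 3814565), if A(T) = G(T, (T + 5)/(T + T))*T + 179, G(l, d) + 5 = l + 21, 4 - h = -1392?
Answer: -8754650809392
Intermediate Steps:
h = 1396 (h = 4 - 1*(-1392) = 4 + 1392 = 1396)
G(l, d) = 16 + l (G(l, d) = -5 + (l + 21) = -5 + (21 + l) = 16 + l)
A(T) = 179 + T*(16 + T) (A(T) = (16 + T)*T + 179 = T*(16 + T) + 179 = 179 + T*(16 + T))
(1931960 - 3445062)*(A(h) + 3814565) = (1931960 - 3445062)*((179 + 1396*(16 + 1396)) + 3814565) = -1513102*((179 + 1396*1412) + 3814565) = -1513102*((179 + 1971152) + 3814565) = -1513102*(1971331 + 3814565) = -1513102*5785896 = -8754650809392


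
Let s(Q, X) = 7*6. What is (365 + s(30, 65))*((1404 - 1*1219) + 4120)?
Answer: 1752135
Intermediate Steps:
s(Q, X) = 42
(365 + s(30, 65))*((1404 - 1*1219) + 4120) = (365 + 42)*((1404 - 1*1219) + 4120) = 407*((1404 - 1219) + 4120) = 407*(185 + 4120) = 407*4305 = 1752135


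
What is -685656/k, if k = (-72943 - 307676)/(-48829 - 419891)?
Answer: -3967662720/4699 ≈ -8.4436e+5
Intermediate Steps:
k = 14097/17360 (k = -380619/(-468720) = -380619*(-1/468720) = 14097/17360 ≈ 0.81204)
-685656/k = -685656/14097/17360 = -685656*17360/14097 = -3967662720/4699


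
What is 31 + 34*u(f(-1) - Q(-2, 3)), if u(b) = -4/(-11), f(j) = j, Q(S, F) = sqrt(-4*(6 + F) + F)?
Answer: 477/11 ≈ 43.364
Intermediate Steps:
Q(S, F) = sqrt(-24 - 3*F) (Q(S, F) = sqrt((-24 - 4*F) + F) = sqrt(-24 - 3*F))
u(b) = 4/11 (u(b) = -4*(-1/11) = 4/11)
31 + 34*u(f(-1) - Q(-2, 3)) = 31 + 34*(4/11) = 31 + 136/11 = 477/11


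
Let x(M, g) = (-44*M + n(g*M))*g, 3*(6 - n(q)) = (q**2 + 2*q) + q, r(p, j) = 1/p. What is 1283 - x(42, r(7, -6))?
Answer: 10841/7 ≈ 1548.7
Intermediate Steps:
n(q) = 6 - q - q**2/3 (n(q) = 6 - ((q**2 + 2*q) + q)/3 = 6 - (q**2 + 3*q)/3 = 6 + (-q - q**2/3) = 6 - q - q**2/3)
x(M, g) = g*(6 - 44*M - M*g - M**2*g**2/3) (x(M, g) = (-44*M + (6 - g*M - M**2*g**2/3))*g = (-44*M + (6 - M*g - M**2*g**2/3))*g = (6 - 44*M - M*g - M**2*g**2/3)*g = g*(6 - 44*M - M*g - M**2*g**2/3))
1283 - x(42, r(7, -6)) = 1283 - (18 - 132*42 - 1*42**2*(1/7)**2 - 3*42/7)/(3*7) = 1283 - (18 - 5544 - 1*1764*(1/7)**2 - 3*42*1/7)/(3*7) = 1283 - (18 - 5544 - 1*1764*1/49 - 18)/(3*7) = 1283 - (18 - 5544 - 36 - 18)/(3*7) = 1283 - (-5580)/(3*7) = 1283 - 1*(-1860/7) = 1283 + 1860/7 = 10841/7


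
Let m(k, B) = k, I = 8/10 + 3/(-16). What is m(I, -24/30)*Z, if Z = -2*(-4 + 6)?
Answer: -49/20 ≈ -2.4500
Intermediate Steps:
I = 49/80 (I = 8*(⅒) + 3*(-1/16) = ⅘ - 3/16 = 49/80 ≈ 0.61250)
Z = -4 (Z = -2*2 = -4)
m(I, -24/30)*Z = (49/80)*(-4) = -49/20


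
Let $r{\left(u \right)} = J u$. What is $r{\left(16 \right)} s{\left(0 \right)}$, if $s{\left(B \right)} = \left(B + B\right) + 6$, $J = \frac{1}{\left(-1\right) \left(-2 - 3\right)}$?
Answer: $\frac{96}{5} \approx 19.2$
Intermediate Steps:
$J = \frac{1}{5}$ ($J = \frac{1}{\left(-1\right) \left(-5\right)} = \frac{1}{5} \approx 0.2$)
$s{\left(B \right)} = 6 + 2 B$ ($s{\left(B \right)} = 2 B + 6 = 6 + 2 B$)
$r{\left(u \right)} = \frac{u}{5}$
$r{\left(16 \right)} s{\left(0 \right)} = \frac{1}{5} \cdot 16 \left(6 + 2 \cdot 0\right) = \frac{16 \left(6 + 0\right)}{5} = \frac{16}{5} \cdot 6 = \frac{96}{5}$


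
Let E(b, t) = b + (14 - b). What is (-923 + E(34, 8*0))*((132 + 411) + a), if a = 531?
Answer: -976266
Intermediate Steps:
E(b, t) = 14
(-923 + E(34, 8*0))*((132 + 411) + a) = (-923 + 14)*((132 + 411) + 531) = -909*(543 + 531) = -909*1074 = -976266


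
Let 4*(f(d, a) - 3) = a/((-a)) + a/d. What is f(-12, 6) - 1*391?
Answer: -3107/8 ≈ -388.38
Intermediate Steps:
f(d, a) = 11/4 + a/(4*d) (f(d, a) = 3 + (a/((-a)) + a/d)/4 = 3 + (a*(-1/a) + a/d)/4 = 3 + (-1 + a/d)/4 = 3 + (-1/4 + a/(4*d)) = 11/4 + a/(4*d))
f(-12, 6) - 1*391 = (1/4)*(6 + 11*(-12))/(-12) - 1*391 = (1/4)*(-1/12)*(6 - 132) - 391 = (1/4)*(-1/12)*(-126) - 391 = 21/8 - 391 = -3107/8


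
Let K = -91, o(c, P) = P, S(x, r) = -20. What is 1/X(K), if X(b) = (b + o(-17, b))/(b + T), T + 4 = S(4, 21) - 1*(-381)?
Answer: -19/13 ≈ -1.4615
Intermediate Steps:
T = 357 (T = -4 + (-20 - 1*(-381)) = -4 + (-20 + 381) = -4 + 361 = 357)
X(b) = 2*b/(357 + b) (X(b) = (b + b)/(b + 357) = (2*b)/(357 + b) = 2*b/(357 + b))
1/X(K) = 1/(2*(-91)/(357 - 91)) = 1/(2*(-91)/266) = 1/(2*(-91)*(1/266)) = 1/(-13/19) = -19/13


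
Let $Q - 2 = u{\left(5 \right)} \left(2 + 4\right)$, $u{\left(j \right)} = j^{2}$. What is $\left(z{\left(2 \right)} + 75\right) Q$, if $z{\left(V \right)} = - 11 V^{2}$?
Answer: $4712$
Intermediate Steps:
$Q = 152$ ($Q = 2 + 5^{2} \left(2 + 4\right) = 2 + 25 \cdot 6 = 2 + 150 = 152$)
$\left(z{\left(2 \right)} + 75\right) Q = \left(- 11 \cdot 2^{2} + 75\right) 152 = \left(\left(-11\right) 4 + 75\right) 152 = \left(-44 + 75\right) 152 = 31 \cdot 152 = 4712$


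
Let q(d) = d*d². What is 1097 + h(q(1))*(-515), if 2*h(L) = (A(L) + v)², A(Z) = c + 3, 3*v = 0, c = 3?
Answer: -8173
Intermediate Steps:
v = 0 (v = (⅓)*0 = 0)
A(Z) = 6 (A(Z) = 3 + 3 = 6)
q(d) = d³
h(L) = 18 (h(L) = (6 + 0)²/2 = (½)*6² = (½)*36 = 18)
1097 + h(q(1))*(-515) = 1097 + 18*(-515) = 1097 - 9270 = -8173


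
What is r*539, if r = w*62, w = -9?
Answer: -300762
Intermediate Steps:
r = -558 (r = -9*62 = -558)
r*539 = -558*539 = -300762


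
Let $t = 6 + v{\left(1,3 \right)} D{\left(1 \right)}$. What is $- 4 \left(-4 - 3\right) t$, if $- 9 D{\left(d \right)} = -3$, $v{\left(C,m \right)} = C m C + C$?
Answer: $\frac{616}{3} \approx 205.33$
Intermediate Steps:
$v{\left(C,m \right)} = C + m C^{2}$ ($v{\left(C,m \right)} = m C^{2} + C = C + m C^{2}$)
$D{\left(d \right)} = \frac{1}{3}$ ($D{\left(d \right)} = \left(- \frac{1}{9}\right) \left(-3\right) = \frac{1}{3}$)
$t = \frac{22}{3}$ ($t = 6 + 1 \left(1 + 1 \cdot 3\right) \frac{1}{3} = 6 + 1 \left(1 + 3\right) \frac{1}{3} = 6 + 1 \cdot 4 \cdot \frac{1}{3} = 6 + 4 \cdot \frac{1}{3} = 6 + \frac{4}{3} = \frac{22}{3} \approx 7.3333$)
$- 4 \left(-4 - 3\right) t = - 4 \left(-4 - 3\right) \frac{22}{3} = \left(-4\right) \left(-7\right) \frac{22}{3} = 28 \cdot \frac{22}{3} = \frac{616}{3}$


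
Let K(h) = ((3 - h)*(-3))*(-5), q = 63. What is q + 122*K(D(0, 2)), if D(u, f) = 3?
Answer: 63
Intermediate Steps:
K(h) = 45 - 15*h (K(h) = (-9 + 3*h)*(-5) = 45 - 15*h)
q + 122*K(D(0, 2)) = 63 + 122*(45 - 15*3) = 63 + 122*(45 - 45) = 63 + 122*0 = 63 + 0 = 63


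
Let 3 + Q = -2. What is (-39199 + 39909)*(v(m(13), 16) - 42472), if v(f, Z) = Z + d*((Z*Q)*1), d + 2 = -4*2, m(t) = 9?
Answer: -29575760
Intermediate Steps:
Q = -5 (Q = -3 - 2 = -5)
d = -10 (d = -2 - 4*2 = -2 - 8 = -10)
v(f, Z) = 51*Z (v(f, Z) = Z - 10*Z*(-5) = Z - 10*(-5*Z) = Z - (-50)*Z = Z + 50*Z = 51*Z)
(-39199 + 39909)*(v(m(13), 16) - 42472) = (-39199 + 39909)*(51*16 - 42472) = 710*(816 - 42472) = 710*(-41656) = -29575760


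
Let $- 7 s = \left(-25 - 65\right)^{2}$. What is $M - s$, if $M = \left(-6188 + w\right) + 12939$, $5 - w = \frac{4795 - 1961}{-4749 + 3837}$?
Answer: $\frac{25268671}{3192} \approx 7916.3$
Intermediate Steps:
$w = \frac{3697}{456}$ ($w = 5 - \frac{4795 - 1961}{-4749 + 3837} = 5 - \frac{2834}{-912} = 5 - 2834 \left(- \frac{1}{912}\right) = 5 - - \frac{1417}{456} = 5 + \frac{1417}{456} = \frac{3697}{456} \approx 8.1075$)
$s = - \frac{8100}{7}$ ($s = - \frac{\left(-25 - 65\right)^{2}}{7} = - \frac{\left(-90\right)^{2}}{7} = \left(- \frac{1}{7}\right) 8100 = - \frac{8100}{7} \approx -1157.1$)
$M = \frac{3082153}{456}$ ($M = \left(-6188 + \frac{3697}{456}\right) + 12939 = - \frac{2818031}{456} + 12939 = \frac{3082153}{456} \approx 6759.1$)
$M - s = \frac{3082153}{456} - - \frac{8100}{7} = \frac{3082153}{456} + \frac{8100}{7} = \frac{25268671}{3192}$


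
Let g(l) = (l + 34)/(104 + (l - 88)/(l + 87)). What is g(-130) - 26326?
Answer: -61736534/2345 ≈ -26327.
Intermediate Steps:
g(l) = (34 + l)/(104 + (-88 + l)/(87 + l))
g(-130) - 26326 = (2958 + (-130)² + 121*(-130))/(35*(256 + 3*(-130))) - 26326 = (2958 + 16900 - 15730)/(35*(256 - 390)) - 26326 = (1/35)*4128/(-134) - 26326 = (1/35)*(-1/134)*4128 - 26326 = -2064/2345 - 26326 = -61736534/2345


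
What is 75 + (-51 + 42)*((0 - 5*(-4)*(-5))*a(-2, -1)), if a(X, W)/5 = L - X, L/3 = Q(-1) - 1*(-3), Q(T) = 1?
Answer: 63075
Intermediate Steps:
L = 12 (L = 3*(1 - 1*(-3)) = 3*(1 + 3) = 3*4 = 12)
a(X, W) = 60 - 5*X (a(X, W) = 5*(12 - X) = 60 - 5*X)
75 + (-51 + 42)*((0 - 5*(-4)*(-5))*a(-2, -1)) = 75 + (-51 + 42)*((0 - 5*(-4)*(-5))*(60 - 5*(-2))) = 75 - 9*(0 + 20*(-5))*(60 + 10) = 75 - 9*(0 - 100)*70 = 75 - (-900)*70 = 75 - 9*(-7000) = 75 + 63000 = 63075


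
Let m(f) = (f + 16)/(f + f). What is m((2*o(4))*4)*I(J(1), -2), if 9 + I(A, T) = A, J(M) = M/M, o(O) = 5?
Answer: -28/5 ≈ -5.6000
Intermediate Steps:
J(M) = 1
I(A, T) = -9 + A
m(f) = (16 + f)/(2*f) (m(f) = (16 + f)/((2*f)) = (16 + f)*(1/(2*f)) = (16 + f)/(2*f))
m((2*o(4))*4)*I(J(1), -2) = ((16 + (2*5)*4)/(2*(((2*5)*4))))*(-9 + 1) = ((16 + 10*4)/(2*((10*4))))*(-8) = ((½)*(16 + 40)/40)*(-8) = ((½)*(1/40)*56)*(-8) = (7/10)*(-8) = -28/5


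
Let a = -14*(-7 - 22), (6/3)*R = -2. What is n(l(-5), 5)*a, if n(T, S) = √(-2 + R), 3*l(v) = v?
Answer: 406*I*√3 ≈ 703.21*I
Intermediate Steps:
R = -1 (R = (½)*(-2) = -1)
l(v) = v/3
n(T, S) = I*√3 (n(T, S) = √(-2 - 1) = √(-3) = I*√3)
a = 406 (a = -14*(-29) = 406)
n(l(-5), 5)*a = (I*√3)*406 = 406*I*√3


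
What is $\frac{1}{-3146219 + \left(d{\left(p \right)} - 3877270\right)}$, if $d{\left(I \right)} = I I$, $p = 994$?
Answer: $- \frac{1}{6035453} \approx -1.6569 \cdot 10^{-7}$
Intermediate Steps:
$d{\left(I \right)} = I^{2}$
$\frac{1}{-3146219 + \left(d{\left(p \right)} - 3877270\right)} = \frac{1}{-3146219 - \left(3877270 - 994^{2}\right)} = \frac{1}{-3146219 + \left(988036 - 3877270\right)} = \frac{1}{-3146219 - 2889234} = \frac{1}{-6035453} = - \frac{1}{6035453}$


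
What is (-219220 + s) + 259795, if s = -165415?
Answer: -124840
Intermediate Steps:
(-219220 + s) + 259795 = (-219220 - 165415) + 259795 = -384635 + 259795 = -124840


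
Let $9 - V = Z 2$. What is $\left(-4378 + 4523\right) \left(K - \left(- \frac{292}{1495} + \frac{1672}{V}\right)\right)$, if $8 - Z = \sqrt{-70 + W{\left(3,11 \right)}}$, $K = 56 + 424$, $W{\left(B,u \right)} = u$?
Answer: $\frac{67797940}{897} + \frac{5104 i \sqrt{59}}{3} \approx 75583.0 + 13068.0 i$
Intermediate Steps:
$K = 480$
$Z = 8 - i \sqrt{59}$ ($Z = 8 - \sqrt{-70 + 11} = 8 - \sqrt{-59} = 8 - i \sqrt{59} \approx 8.0 - 7.6811 i$)
$V = -7 + 2 i \sqrt{59}$ ($V = 9 - \left(8 - i \sqrt{59}\right) 2 = 9 - \left(16 - 2 i \sqrt{59}\right) = -7 + 2 i \sqrt{59} \approx -7.0 + 15.362 i$)
$\left(-4378 + 4523\right) \left(K - \left(- \frac{292}{1495} + \frac{1672}{V}\right)\right) = \left(-4378 + 4523\right) \left(480 - \left(- \frac{292}{1495} + \frac{1672}{-7 + 2 i \sqrt{59}}\right)\right) = 145 \left(480 - \left(- \frac{292}{1495} + \frac{1672}{-7 + 2 i \sqrt{59}}\right)\right) = 145 \left(480 + \left(- \frac{1672}{-7 + 2 i \sqrt{59}} + \frac{292}{1495}\right)\right) = 145 \left(480 + \left(\frac{292}{1495} - \frac{1672}{-7 + 2 i \sqrt{59}}\right)\right) = 145 \left(\frac{717892}{1495} - \frac{1672}{-7 + 2 i \sqrt{59}}\right) = \frac{20818868}{299} - \frac{242440}{-7 + 2 i \sqrt{59}}$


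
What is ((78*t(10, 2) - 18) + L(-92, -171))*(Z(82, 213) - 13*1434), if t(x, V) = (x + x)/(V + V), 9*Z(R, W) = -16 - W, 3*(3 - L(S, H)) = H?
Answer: -8064336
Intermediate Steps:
L(S, H) = 3 - H/3
Z(R, W) = -16/9 - W/9 (Z(R, W) = (-16 - W)/9 = -16/9 - W/9)
t(x, V) = x/V (t(x, V) = (2*x)/((2*V)) = (2*x)*(1/(2*V)) = x/V)
((78*t(10, 2) - 18) + L(-92, -171))*(Z(82, 213) - 13*1434) = ((78*(10/2) - 18) + (3 - ⅓*(-171)))*((-16/9 - ⅑*213) - 13*1434) = ((78*(10*(½)) - 18) + (3 + 57))*((-16/9 - 71/3) - 18642) = ((78*5 - 18) + 60)*(-229/9 - 18642) = ((390 - 18) + 60)*(-168007/9) = (372 + 60)*(-168007/9) = 432*(-168007/9) = -8064336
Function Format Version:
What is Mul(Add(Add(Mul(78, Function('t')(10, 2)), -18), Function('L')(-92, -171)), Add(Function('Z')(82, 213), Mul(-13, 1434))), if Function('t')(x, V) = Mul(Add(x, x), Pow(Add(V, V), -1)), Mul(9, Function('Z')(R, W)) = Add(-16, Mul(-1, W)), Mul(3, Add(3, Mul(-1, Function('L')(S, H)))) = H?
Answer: -8064336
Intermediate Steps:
Function('L')(S, H) = Add(3, Mul(Rational(-1, 3), H))
Function('Z')(R, W) = Add(Rational(-16, 9), Mul(Rational(-1, 9), W)) (Function('Z')(R, W) = Mul(Rational(1, 9), Add(-16, Mul(-1, W))) = Add(Rational(-16, 9), Mul(Rational(-1, 9), W)))
Function('t')(x, V) = Mul(x, Pow(V, -1)) (Function('t')(x, V) = Mul(Mul(2, x), Pow(Mul(2, V), -1)) = Mul(Mul(2, x), Mul(Rational(1, 2), Pow(V, -1))) = Mul(x, Pow(V, -1)))
Mul(Add(Add(Mul(78, Function('t')(10, 2)), -18), Function('L')(-92, -171)), Add(Function('Z')(82, 213), Mul(-13, 1434))) = Mul(Add(Add(Mul(78, Mul(10, Pow(2, -1))), -18), Add(3, Mul(Rational(-1, 3), -171))), Add(Add(Rational(-16, 9), Mul(Rational(-1, 9), 213)), Mul(-13, 1434))) = Mul(Add(Add(Mul(78, Mul(10, Rational(1, 2))), -18), Add(3, 57)), Add(Add(Rational(-16, 9), Rational(-71, 3)), -18642)) = Mul(Add(Add(Mul(78, 5), -18), 60), Add(Rational(-229, 9), -18642)) = Mul(Add(Add(390, -18), 60), Rational(-168007, 9)) = Mul(Add(372, 60), Rational(-168007, 9)) = Mul(432, Rational(-168007, 9)) = -8064336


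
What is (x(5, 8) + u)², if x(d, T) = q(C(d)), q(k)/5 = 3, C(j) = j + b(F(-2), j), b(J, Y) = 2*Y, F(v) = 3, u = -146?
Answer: 17161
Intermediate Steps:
C(j) = 3*j (C(j) = j + 2*j = 3*j)
q(k) = 15 (q(k) = 5*3 = 15)
x(d, T) = 15
(x(5, 8) + u)² = (15 - 146)² = (-131)² = 17161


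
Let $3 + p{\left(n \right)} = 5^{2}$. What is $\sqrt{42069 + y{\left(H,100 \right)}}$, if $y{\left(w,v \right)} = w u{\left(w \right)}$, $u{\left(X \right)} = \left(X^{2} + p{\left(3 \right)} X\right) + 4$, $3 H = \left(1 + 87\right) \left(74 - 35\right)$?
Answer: $\sqrt{1526032821} \approx 39065.0$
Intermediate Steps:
$H = 1144$ ($H = \frac{\left(1 + 87\right) \left(74 - 35\right)}{3} = \frac{88 \cdot 39}{3} = \frac{1}{3} \cdot 3432 = 1144$)
$p{\left(n \right)} = 22$ ($p{\left(n \right)} = -3 + 5^{2} = -3 + 25 = 22$)
$u{\left(X \right)} = 4 + X^{2} + 22 X$ ($u{\left(X \right)} = \left(X^{2} + 22 X\right) + 4 = 4 + X^{2} + 22 X$)
$y{\left(w,v \right)} = w \left(4 + w^{2} + 22 w\right)$
$\sqrt{42069 + y{\left(H,100 \right)}} = \sqrt{42069 + 1144 \left(4 + 1144^{2} + 22 \cdot 1144\right)} = \sqrt{42069 + 1144 \left(4 + 1308736 + 25168\right)} = \sqrt{42069 + 1144 \cdot 1333908} = \sqrt{42069 + 1525990752} = \sqrt{1526032821}$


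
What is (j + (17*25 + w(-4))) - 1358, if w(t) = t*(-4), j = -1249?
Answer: -2166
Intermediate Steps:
w(t) = -4*t
(j + (17*25 + w(-4))) - 1358 = (-1249 + (17*25 - 4*(-4))) - 1358 = (-1249 + (425 + 16)) - 1358 = (-1249 + 441) - 1358 = -808 - 1358 = -2166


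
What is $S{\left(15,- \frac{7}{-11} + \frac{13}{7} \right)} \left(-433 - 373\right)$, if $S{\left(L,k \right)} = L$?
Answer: $-12090$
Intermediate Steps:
$S{\left(15,- \frac{7}{-11} + \frac{13}{7} \right)} \left(-433 - 373\right) = 15 \left(-433 - 373\right) = 15 \left(-806\right) = -12090$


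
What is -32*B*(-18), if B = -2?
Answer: -1152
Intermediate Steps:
-32*B*(-18) = -32*(-2)*(-18) = 64*(-18) = -1152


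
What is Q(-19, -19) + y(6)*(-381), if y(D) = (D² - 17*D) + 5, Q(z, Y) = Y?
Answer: 23222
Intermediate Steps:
y(D) = 5 + D² - 17*D
Q(-19, -19) + y(6)*(-381) = -19 + (5 + 6² - 17*6)*(-381) = -19 + (5 + 36 - 102)*(-381) = -19 - 61*(-381) = -19 + 23241 = 23222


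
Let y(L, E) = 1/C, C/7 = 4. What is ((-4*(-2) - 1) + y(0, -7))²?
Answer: 38809/784 ≈ 49.501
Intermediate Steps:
C = 28 (C = 7*4 = 28)
y(L, E) = 1/28
((-4*(-2) - 1) + y(0, -7))² = ((-4*(-2) - 1) + 1/28)² = ((8 - 1) + 1/28)² = (7 + 1/28)² = (197/28)² = 38809/784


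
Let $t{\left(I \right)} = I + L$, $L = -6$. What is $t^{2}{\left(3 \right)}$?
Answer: $9$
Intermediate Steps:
$t{\left(I \right)} = -6 + I$ ($t{\left(I \right)} = I - 6 = -6 + I$)
$t^{2}{\left(3 \right)} = \left(-6 + 3\right)^{2} = \left(-3\right)^{2} = 9$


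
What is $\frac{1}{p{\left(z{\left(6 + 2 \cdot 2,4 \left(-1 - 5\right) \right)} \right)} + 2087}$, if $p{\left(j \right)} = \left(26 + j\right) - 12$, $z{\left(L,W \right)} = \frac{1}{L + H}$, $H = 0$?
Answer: $\frac{10}{21011} \approx 0.00047594$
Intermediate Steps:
$z{\left(L,W \right)} = \frac{1}{L}$ ($z{\left(L,W \right)} = \frac{1}{L + 0} = \frac{1}{L}$)
$p{\left(j \right)} = 14 + j$
$\frac{1}{p{\left(z{\left(6 + 2 \cdot 2,4 \left(-1 - 5\right) \right)} \right)} + 2087} = \frac{1}{\left(14 + \frac{1}{6 + 2 \cdot 2}\right) + 2087} = \frac{1}{\left(14 + \frac{1}{6 + 4}\right) + 2087} = \frac{1}{\left(14 + \frac{1}{10}\right) + 2087} = \frac{1}{\frac{141}{10} + 2087} = \frac{1}{\frac{21011}{10}} = \frac{10}{21011}$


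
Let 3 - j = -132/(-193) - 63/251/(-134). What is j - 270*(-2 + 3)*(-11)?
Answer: 19294367379/6491362 ≈ 2972.3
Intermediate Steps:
j = 15022239/6491362 (j = 3 - (-132/(-193) - 63/251/(-134)) = 3 - (-132*(-1/193) - 63*1/251*(-1/134)) = 3 - (132/193 - 63/251*(-1/134)) = 3 - (132/193 + 63/33634) = 3 - 1*4451847/6491362 = 3 - 4451847/6491362 = 15022239/6491362 ≈ 2.3142)
j - 270*(-2 + 3)*(-11) = 15022239/6491362 - 270*(-2 + 3)*(-11) = 15022239/6491362 - 270*(-11) = 15022239/6491362 + 2970 = 19294367379/6491362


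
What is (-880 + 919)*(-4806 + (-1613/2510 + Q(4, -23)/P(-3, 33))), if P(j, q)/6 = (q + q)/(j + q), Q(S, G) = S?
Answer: -5175418417/27610 ≈ -1.8745e+5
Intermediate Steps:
P(j, q) = 12*q/(j + q) (P(j, q) = 6*((q + q)/(j + q)) = 6*((2*q)/(j + q)) = 6*(2*q/(j + q)) = 12*q/(j + q))
(-880 + 919)*(-4806 + (-1613/2510 + Q(4, -23)/P(-3, 33))) = (-880 + 919)*(-4806 + (-1613/2510 + 4/((12*33/(-3 + 33))))) = 39*(-4806 + (-1613*1/2510 + 4/((12*33/30)))) = 39*(-4806 + (-1613/2510 + 4/((12*33*(1/30))))) = 39*(-4806 + (-1613/2510 + 4/(66/5))) = 39*(-4806 + (-1613/2510 + 4*(5/66))) = 39*(-4806 + (-1613/2510 + 10/33)) = 39*(-4806 - 28129/82830) = 39*(-398109109/82830) = -5175418417/27610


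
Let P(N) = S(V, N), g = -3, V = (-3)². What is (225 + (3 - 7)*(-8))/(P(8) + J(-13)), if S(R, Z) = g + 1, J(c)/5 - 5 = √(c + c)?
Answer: 5911/1179 - 1285*I*√26/1179 ≈ 5.0136 - 5.5575*I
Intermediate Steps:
V = 9
J(c) = 25 + 5*√2*√c (J(c) = 25 + 5*√(c + c) = 25 + 5*√(2*c) = 25 + 5*(√2*√c) = 25 + 5*√2*√c)
S(R, Z) = -2 (S(R, Z) = -3 + 1 = -2)
P(N) = -2
(225 + (3 - 7)*(-8))/(P(8) + J(-13)) = (225 + (3 - 7)*(-8))/(-2 + (25 + 5*√2*√(-13))) = (225 - 4*(-8))/(-2 + (25 + 5*√2*(I*√13))) = (225 + 32)/(-2 + (25 + 5*I*√26)) = 257/(23 + 5*I*√26)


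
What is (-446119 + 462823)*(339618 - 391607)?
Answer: -868424256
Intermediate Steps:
(-446119 + 462823)*(339618 - 391607) = 16704*(-51989) = -868424256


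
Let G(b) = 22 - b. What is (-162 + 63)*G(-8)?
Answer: -2970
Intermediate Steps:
(-162 + 63)*G(-8) = (-162 + 63)*(22 - 1*(-8)) = -99*(22 + 8) = -99*30 = -2970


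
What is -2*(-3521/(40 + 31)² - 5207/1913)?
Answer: 65968320/9643433 ≈ 6.8408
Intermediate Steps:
-2*(-3521/(40 + 31)² - 5207/1913) = -2*(-3521/(71²) - 5207*1/1913) = -2*(-3521/5041 - 5207/1913) = -2*(-32984160/9643433) = 65968320/9643433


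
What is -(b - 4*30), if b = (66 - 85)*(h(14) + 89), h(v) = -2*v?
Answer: 1279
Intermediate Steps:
b = -1159 (b = (66 - 85)*(-2*14 + 89) = -19*(-28 + 89) = -19*61 = -1159)
-(b - 4*30) = -(-1159 - 4*30) = -(-1159 - 1*120) = -(-1159 - 120) = -1*(-1279) = 1279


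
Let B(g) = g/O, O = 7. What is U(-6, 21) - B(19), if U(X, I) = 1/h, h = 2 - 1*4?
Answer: -45/14 ≈ -3.2143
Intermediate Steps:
h = -2 (h = 2 - 4 = -2)
B(g) = g/7
U(X, I) = -1/2 (U(X, I) = 1/(-2) = -1/2)
U(-6, 21) - B(19) = -1/2 - 19/7 = -45/14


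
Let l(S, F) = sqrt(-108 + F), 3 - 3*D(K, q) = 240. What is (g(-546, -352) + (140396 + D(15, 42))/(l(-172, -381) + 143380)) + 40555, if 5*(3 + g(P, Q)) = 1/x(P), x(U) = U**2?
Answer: 177524039287113864847/4377583231863660 - 140317*I*sqrt(489)/20557824889 ≈ 40553.0 - 0.00015093*I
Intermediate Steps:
D(K, q) = -79 (D(K, q) = 1 - 1/3*240 = 1 - 80 = -79)
g(P, Q) = -3 + 1/(5*P**2) (g(P, Q) = -3 + 1/(5*(P**2)) = -3 + 1/(5*P**2))
(g(-546, -352) + (140396 + D(15, 42))/(l(-172, -381) + 143380)) + 40555 = ((-3 + (1/5)/(-546)**2) + (140396 - 79)/(sqrt(-108 - 381) + 143380)) + 40555 = ((-3 + (1/5)*(1/298116)) + 140317/(sqrt(-489) + 143380)) + 40555 = ((-3 + 1/1490580) + 140317/(I*sqrt(489) + 143380)) + 40555 = (-4471739/1490580 + 140317/(143380 + I*sqrt(489))) + 40555 = 60446000161/1490580 + 140317/(143380 + I*sqrt(489))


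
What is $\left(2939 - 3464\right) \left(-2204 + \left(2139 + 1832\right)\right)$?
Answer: $-927675$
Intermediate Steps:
$\left(2939 - 3464\right) \left(-2204 + \left(2139 + 1832\right)\right) = - 525 \left(-2204 + 3971\right) = \left(-525\right) 1767 = -927675$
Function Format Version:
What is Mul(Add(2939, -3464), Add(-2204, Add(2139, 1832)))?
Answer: -927675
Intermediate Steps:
Mul(Add(2939, -3464), Add(-2204, Add(2139, 1832))) = Mul(-525, Add(-2204, 3971)) = Mul(-525, 1767) = -927675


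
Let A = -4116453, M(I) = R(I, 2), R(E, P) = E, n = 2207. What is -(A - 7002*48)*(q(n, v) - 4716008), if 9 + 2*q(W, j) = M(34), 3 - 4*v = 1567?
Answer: -41996402095059/2 ≈ -2.0998e+13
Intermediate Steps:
v = -391 (v = ¾ - ¼*1567 = ¾ - 1567/4 = -391)
M(I) = I
q(W, j) = 25/2 (q(W, j) = -9/2 + (½)*34 = -9/2 + 17 = 25/2)
-(A - 7002*48)*(q(n, v) - 4716008) = -(-4116453 - 7002*48)*(25/2 - 4716008) = -(-4116453 - 336096)*(-9431991)/2 = -(-4452549)*(-9431991)/2 = -1*41996402095059/2 = -41996402095059/2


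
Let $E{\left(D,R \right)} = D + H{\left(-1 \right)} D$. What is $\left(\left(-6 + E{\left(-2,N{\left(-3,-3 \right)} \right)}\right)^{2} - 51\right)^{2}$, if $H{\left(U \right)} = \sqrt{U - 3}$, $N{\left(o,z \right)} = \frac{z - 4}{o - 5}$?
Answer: $-4087 - 384 i \approx -4087.0 - 384.0 i$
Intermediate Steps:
$N{\left(o,z \right)} = \frac{-4 + z}{-5 + o}$
$H{\left(U \right)} = \sqrt{-3 + U}$
$E{\left(D,R \right)} = D + 2 i D$ ($E{\left(D,R \right)} = D + \sqrt{-3 - 1} D = D + \sqrt{-4} D = D + 2 i D$)
$\left(\left(-6 + E{\left(-2,N{\left(-3,-3 \right)} \right)}\right)^{2} - 51\right)^{2} = \left(\left(-6 - 2 \left(1 + 2 i\right)\right)^{2} - 51\right)^{2} = \left(\left(-6 - \left(2 + 4 i\right)\right)^{2} - 51\right)^{2} = \left(\left(-8 - 4 i\right)^{2} - 51\right)^{2} = \left(-51 + \left(-8 - 4 i\right)^{2}\right)^{2}$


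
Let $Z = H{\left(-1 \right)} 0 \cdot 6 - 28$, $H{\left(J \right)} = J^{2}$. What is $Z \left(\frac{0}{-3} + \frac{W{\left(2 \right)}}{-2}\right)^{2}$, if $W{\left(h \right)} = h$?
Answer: $-28$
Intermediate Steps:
$Z = -28$ ($Z = \left(-1\right)^{2} \cdot 0 \cdot 6 - 28 = 1 \cdot 0 \cdot 6 - 28 = 0 \cdot 6 - 28 = 0 - 28 = -28$)
$Z \left(\frac{0}{-3} + \frac{W{\left(2 \right)}}{-2}\right)^{2} = - 28 \left(\frac{0}{-3} + \frac{2}{-2}\right)^{2} = - 28 \left(0 \left(- \frac{1}{3}\right) + 2 \left(- \frac{1}{2}\right)\right)^{2} = - 28 \left(0 - 1\right)^{2} = - 28 \left(-1\right)^{2} = \left(-28\right) 1 = -28$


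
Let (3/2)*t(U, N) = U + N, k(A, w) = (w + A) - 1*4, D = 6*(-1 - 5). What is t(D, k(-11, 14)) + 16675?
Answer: 49951/3 ≈ 16650.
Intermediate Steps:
D = -36 (D = 6*(-6) = -36)
k(A, w) = -4 + A + w (k(A, w) = (A + w) - 4 = -4 + A + w)
t(U, N) = 2*N/3 + 2*U/3 (t(U, N) = 2*(U + N)/3 = 2*(N + U)/3 = 2*N/3 + 2*U/3)
t(D, k(-11, 14)) + 16675 = (2*(-4 - 11 + 14)/3 + (⅔)*(-36)) + 16675 = ((⅔)*(-1) - 24) + 16675 = (-⅔ - 24) + 16675 = -74/3 + 16675 = 49951/3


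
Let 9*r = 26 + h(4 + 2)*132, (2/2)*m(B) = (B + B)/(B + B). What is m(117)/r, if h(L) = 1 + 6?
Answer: 9/950 ≈ 0.0094737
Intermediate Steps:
h(L) = 7
m(B) = 1 (m(B) = (B + B)/(B + B) = (2*B)/((2*B)) = (2*B)*(1/(2*B)) = 1)
r = 950/9 (r = (26 + 7*132)/9 = (26 + 924)/9 = (⅑)*950 = 950/9 ≈ 105.56)
m(117)/r = 1/(950/9) = 1*(9/950) = 9/950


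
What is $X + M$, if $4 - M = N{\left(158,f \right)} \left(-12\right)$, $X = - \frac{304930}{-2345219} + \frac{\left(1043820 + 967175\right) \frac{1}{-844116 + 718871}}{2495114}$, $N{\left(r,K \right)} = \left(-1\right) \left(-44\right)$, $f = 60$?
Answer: $\frac{77997726938818846087}{146576446848388334} \approx 532.13$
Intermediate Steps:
$N{\left(r,K \right)} = 44$
$X = \frac{19057215476252399}{146576446848388334}$ ($X = \left(-304930\right) \left(- \frac{1}{2345219}\right) + \frac{2010995}{-125245} \cdot \frac{1}{2495114} = \frac{304930}{2345219} + 2010995 \left(- \frac{1}{125245}\right) \frac{1}{2495114} = \frac{304930}{2345219} - \frac{402199}{62500110586} = \frac{19057215476252399}{146576446848388334} \approx 0.13002$)
$M = 532$ ($M = 4 - 44 \left(-12\right) = 4 - -528 = 4 + 528 = 532$)
$X + M = \frac{19057215476252399}{146576446848388334} + 532 = \frac{77997726938818846087}{146576446848388334}$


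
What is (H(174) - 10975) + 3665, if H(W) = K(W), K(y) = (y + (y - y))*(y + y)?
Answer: 53242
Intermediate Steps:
K(y) = 2*y² (K(y) = (y + 0)*(2*y) = y*(2*y) = 2*y²)
H(W) = 2*W²
(H(174) - 10975) + 3665 = (2*174² - 10975) + 3665 = (2*30276 - 10975) + 3665 = (60552 - 10975) + 3665 = 49577 + 3665 = 53242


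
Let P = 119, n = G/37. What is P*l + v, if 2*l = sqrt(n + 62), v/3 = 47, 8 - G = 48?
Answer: 141 + 833*sqrt(1702)/74 ≈ 605.40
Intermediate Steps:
G = -40 (G = 8 - 1*48 = 8 - 48 = -40)
v = 141 (v = 3*47 = 141)
n = -40/37 ≈ -1.0811
l = 7*sqrt(1702)/74 (l = sqrt(-40/37 + 62)/2 = sqrt(2254/37)/2 = (7*sqrt(1702)/37)/2 = 7*sqrt(1702)/74 ≈ 3.9025)
P*l + v = 119*(7*sqrt(1702)/74) + 141 = 833*sqrt(1702)/74 + 141 = 141 + 833*sqrt(1702)/74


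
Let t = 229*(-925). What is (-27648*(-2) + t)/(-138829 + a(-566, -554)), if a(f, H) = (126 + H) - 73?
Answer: 156529/139330 ≈ 1.1234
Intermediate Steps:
t = -211825
a(f, H) = 53 + H
(-27648*(-2) + t)/(-138829 + a(-566, -554)) = (-27648*(-2) - 211825)/(-138829 + (53 - 554)) = (-2304*(-24) - 211825)/(-138829 - 501) = (55296 - 211825)/(-139330) = -156529*(-1/139330) = 156529/139330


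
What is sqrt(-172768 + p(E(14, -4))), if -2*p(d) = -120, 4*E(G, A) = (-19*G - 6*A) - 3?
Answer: 2*I*sqrt(43177) ≈ 415.58*I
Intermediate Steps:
E(G, A) = -3/4 - 19*G/4 - 3*A/2 (E(G, A) = ((-19*G - 6*A) - 3)/4 = (-3 - 19*G - 6*A)/4 = -3/4 - 19*G/4 - 3*A/2)
p(d) = 60 (p(d) = -1/2*(-120) = 60)
sqrt(-172768 + p(E(14, -4))) = sqrt(-172768 + 60) = sqrt(-172708) = 2*I*sqrt(43177)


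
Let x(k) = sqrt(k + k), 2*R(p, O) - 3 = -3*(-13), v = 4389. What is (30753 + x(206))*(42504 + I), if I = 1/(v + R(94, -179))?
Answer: 640491504297/490 + 187442641*sqrt(103)/2205 ≈ 1.3080e+9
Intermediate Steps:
R(p, O) = 21 (R(p, O) = 3/2 + (-3*(-13))/2 = 3/2 + (1/2)*39 = 3/2 + 39/2 = 21)
x(k) = sqrt(2)*sqrt(k) (x(k) = sqrt(2*k) = sqrt(2)*sqrt(k))
I = 1/4410 (I = 1/(4389 + 21) = 1/4410 ≈ 0.00022676)
(30753 + x(206))*(42504 + I) = (30753 + sqrt(2)*sqrt(206))*(42504 + 1/4410) = (30753 + 2*sqrt(103))*(187442641/4410) = 640491504297/490 + 187442641*sqrt(103)/2205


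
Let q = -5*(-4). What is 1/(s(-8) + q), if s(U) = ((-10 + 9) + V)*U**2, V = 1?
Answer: 1/20 ≈ 0.050000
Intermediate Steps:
q = 20
s(U) = 0 (s(U) = ((-10 + 9) + 1)*U**2 = (-1 + 1)*U**2 = 0*U**2 = 0)
1/(s(-8) + q) = 1/(0 + 20) = 1/20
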